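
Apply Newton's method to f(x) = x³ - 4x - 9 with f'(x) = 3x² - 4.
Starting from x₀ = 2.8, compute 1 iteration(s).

f(x) = x³ - 4x - 9
f'(x) = 3x² - 4
x₀ = 2.8

Newton-Raphson formula: x_{n+1} = x_n - f(x_n)/f'(x_n)

Iteration 1:
  f(2.800000) = 1.752000
  f'(2.800000) = 19.520000
  x_1 = 2.800000 - 1.752000/19.520000 = 2.710246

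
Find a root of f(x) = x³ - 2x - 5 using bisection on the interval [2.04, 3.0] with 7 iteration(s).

f(x) = x³ - 2x - 5
Initial interval: [2.04, 3.0]

Iteration 1:
  c_1 = (2.040000 + 3.000000)/2 = 2.520000
  f(c_1) = f(2.520000) = 5.963008
  f(a) × f(c) < 0, new interval: [2.040000, 2.520000]
Iteration 2:
  c_2 = (2.040000 + 2.520000)/2 = 2.280000
  f(c_2) = f(2.280000) = 2.292352
  f(a) × f(c) < 0, new interval: [2.040000, 2.280000]
Iteration 3:
  c_3 = (2.040000 + 2.280000)/2 = 2.160000
  f(c_3) = f(2.160000) = 0.757696
  f(a) × f(c) < 0, new interval: [2.040000, 2.160000]
Iteration 4:
  c_4 = (2.040000 + 2.160000)/2 = 2.100000
  f(c_4) = f(2.100000) = 0.061000
  f(a) × f(c) < 0, new interval: [2.040000, 2.100000]
Iteration 5:
  c_5 = (2.040000 + 2.100000)/2 = 2.070000
  f(c_5) = f(2.070000) = -0.270257
  f(a) × f(c) ≥ 0, new interval: [2.070000, 2.100000]
Iteration 6:
  c_6 = (2.070000 + 2.100000)/2 = 2.085000
  f(c_6) = f(2.085000) = -0.106036
  f(a) × f(c) ≥ 0, new interval: [2.085000, 2.100000]
Iteration 7:
  c_7 = (2.085000 + 2.100000)/2 = 2.092500
  f(c_7) = f(2.092500) = -0.022871
  f(a) × f(c) ≥ 0, new interval: [2.092500, 2.100000]

After 7 iteration(s), the approximation is c_7 = 2.092500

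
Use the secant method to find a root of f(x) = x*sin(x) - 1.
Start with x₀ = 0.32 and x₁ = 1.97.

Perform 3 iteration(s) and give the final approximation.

f(x) = x*sin(x) - 1
x₀ = 0.32, x₁ = 1.97

Secant formula: x_{n+1} = x_n - f(x_n)(x_n - x_{n-1})/(f(x_n) - f(x_{n-1}))

Iteration 1:
  f(0.320000) = -0.899339
  f(1.970000) = 0.815100
  x_2 = 1.970000 - 0.815100×(1.970000 - 0.320000)/(0.815100 - (-0.899339))
       = 1.185536
Iteration 2:
  f(1.970000) = 0.815100
  f(1.185536) = 0.098637
  x_3 = 1.185536 - 0.098637×(1.185536 - 1.970000)/(0.098637 - 0.815100)
       = 1.077537
Iteration 3:
  f(1.185536) = 0.098637
  f(1.077537) = -0.050911
  x_4 = 1.077537 - (-0.050911)×(1.077537 - 1.185536)/(-0.050911 - 0.098637)
       = 1.114304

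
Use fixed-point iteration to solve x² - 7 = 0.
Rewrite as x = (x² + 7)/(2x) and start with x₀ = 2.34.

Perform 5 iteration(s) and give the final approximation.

Equation: x² - 7 = 0
Fixed-point form: x = (x² + 7)/(2x)
x₀ = 2.34

x_1 = g(2.340000) = 2.665726
x_2 = g(2.665726) = 2.645826
x_3 = g(2.645826) = 2.645751
x_4 = g(2.645751) = 2.645751
x_5 = g(2.645751) = 2.645751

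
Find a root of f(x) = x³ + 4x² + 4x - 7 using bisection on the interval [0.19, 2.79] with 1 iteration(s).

f(x) = x³ + 4x² + 4x - 7
Initial interval: [0.19, 2.79]

Iteration 1:
  c_1 = (0.190000 + 2.790000)/2 = 1.490000
  f(c_1) = f(1.490000) = 11.148349
  f(a) × f(c) < 0, new interval: [0.190000, 1.490000]

After 1 iteration(s), the approximation is c_1 = 1.490000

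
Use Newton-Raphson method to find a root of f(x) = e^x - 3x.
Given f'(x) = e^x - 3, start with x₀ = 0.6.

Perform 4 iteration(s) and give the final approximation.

f(x) = e^x - 3x
f'(x) = e^x - 3
x₀ = 0.6

Newton-Raphson formula: x_{n+1} = x_n - f(x_n)/f'(x_n)

Iteration 1:
  f(0.600000) = 0.022119
  f'(0.600000) = -1.177881
  x_1 = 0.600000 - 0.022119/(-1.177881) = 0.618778
Iteration 2:
  f(0.618778) = 0.000323
  f'(0.618778) = -1.143341
  x_2 = 0.618778 - 0.000323/(-1.143341) = 0.619061
Iteration 3:
  f(0.619061) = 0.000000
  f'(0.619061) = -1.142816
  x_3 = 0.619061 - 0.000000/(-1.142816) = 0.619061
Iteration 4:
  f(0.619061) = 0.000000
  f'(0.619061) = -1.142816
  x_4 = 0.619061 - 0.000000/(-1.142816) = 0.619061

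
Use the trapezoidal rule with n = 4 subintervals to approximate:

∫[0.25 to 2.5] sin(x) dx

f(x) = sin(x)
a = 0.25, b = 2.5, n = 4
h = (b - a)/n = 0.562500

Trapezoidal rule: (h/2)[f(x₀) + 2f(x₁) + 2f(x₂) + ... + f(xₙ)]

x_0 = 0.2500, f(x_0) = 0.247404, coefficient = 1
x_1 = 0.8125, f(x_1) = 0.726009, coefficient = 2
x_2 = 1.3750, f(x_2) = 0.980893, coefficient = 2
x_3 = 1.9375, f(x_3) = 0.933514, coefficient = 2
x_4 = 2.5000, f(x_4) = 0.598472, coefficient = 1

I ≈ (0.562500/2) × 6.126708 = 1.723137
Exact value: 1.770056
Error: 0.046919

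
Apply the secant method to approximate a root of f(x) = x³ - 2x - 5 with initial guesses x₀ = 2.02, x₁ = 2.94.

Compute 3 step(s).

f(x) = x³ - 2x - 5
x₀ = 2.02, x₁ = 2.94

Secant formula: x_{n+1} = x_n - f(x_n)(x_n - x_{n-1})/(f(x_n) - f(x_{n-1}))

Iteration 1:
  f(2.020000) = -0.797592
  f(2.940000) = 14.532184
  x_2 = 2.940000 - 14.532184×(2.940000 - 2.020000)/(14.532184 - (-0.797592))
       = 2.067867
Iteration 2:
  f(2.940000) = 14.532184
  f(2.067867) = -0.293386
  x_3 = 2.067867 - (-0.293386)×(2.067867 - 2.940000)/(-0.293386 - 14.532184)
       = 2.085125
Iteration 3:
  f(2.067867) = -0.293386
  f(2.085125) = -0.104651
  x_4 = 2.085125 - (-0.104651)×(2.085125 - 2.067867)/(-0.104651 - (-0.293386))
       = 2.094695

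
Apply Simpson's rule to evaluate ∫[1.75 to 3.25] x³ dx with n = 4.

f(x) = x³
a = 1.75, b = 3.25, n = 4
h = (b - a)/n = 0.375000

Simpson's rule: (h/3)[f(x₀) + 4f(x₁) + 2f(x₂) + ... + f(xₙ)]

x_0 = 1.7500, f(x_0) = 5.359375, coefficient = 1
x_1 = 2.1250, f(x_1) = 9.595703, coefficient = 4
x_2 = 2.5000, f(x_2) = 15.625000, coefficient = 2
x_3 = 2.8750, f(x_3) = 23.763672, coefficient = 4
x_4 = 3.2500, f(x_4) = 34.328125, coefficient = 1

I ≈ (0.375000/3) × 204.375000 = 25.546875
Exact value: 25.546875
Error: 0.000000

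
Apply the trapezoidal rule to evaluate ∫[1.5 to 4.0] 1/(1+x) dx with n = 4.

f(x) = 1/(1+x)
a = 1.5, b = 4.0, n = 4
h = (b - a)/n = 0.625000

Trapezoidal rule: (h/2)[f(x₀) + 2f(x₁) + 2f(x₂) + ... + f(xₙ)]

x_0 = 1.5000, f(x_0) = 0.400000, coefficient = 1
x_1 = 2.1250, f(x_1) = 0.320000, coefficient = 2
x_2 = 2.7500, f(x_2) = 0.266667, coefficient = 2
x_3 = 3.3750, f(x_3) = 0.228571, coefficient = 2
x_4 = 4.0000, f(x_4) = 0.200000, coefficient = 1

I ≈ (0.625000/2) × 2.230476 = 0.697024
Exact value: 0.693147
Error: 0.003877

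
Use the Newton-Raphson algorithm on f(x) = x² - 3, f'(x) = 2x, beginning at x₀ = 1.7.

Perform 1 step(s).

f(x) = x² - 3
f'(x) = 2x
x₀ = 1.7

Newton-Raphson formula: x_{n+1} = x_n - f(x_n)/f'(x_n)

Iteration 1:
  f(1.700000) = -0.110000
  f'(1.700000) = 3.400000
  x_1 = 1.700000 - (-0.110000)/3.400000 = 1.732353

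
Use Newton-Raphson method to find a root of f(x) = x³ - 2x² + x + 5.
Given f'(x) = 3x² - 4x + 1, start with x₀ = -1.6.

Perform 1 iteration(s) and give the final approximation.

f(x) = x³ - 2x² + x + 5
f'(x) = 3x² - 4x + 1
x₀ = -1.6

Newton-Raphson formula: x_{n+1} = x_n - f(x_n)/f'(x_n)

Iteration 1:
  f(-1.600000) = -5.816000
  f'(-1.600000) = 15.080000
  x_1 = -1.600000 - (-5.816000)/15.080000 = -1.214324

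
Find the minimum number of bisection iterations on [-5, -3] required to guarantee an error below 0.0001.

We need (b-a)/2^n ≤ 0.0001
(-3 - (-5))/2^n ≤ 0.0001
2/2^n ≤ 0.0001
2^n ≥ 20000
n ≥ log₂(20000) = 14.29
n ≥ 15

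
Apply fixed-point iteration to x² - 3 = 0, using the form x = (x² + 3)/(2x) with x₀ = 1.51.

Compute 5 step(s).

Equation: x² - 3 = 0
Fixed-point form: x = (x² + 3)/(2x)
x₀ = 1.51

x_1 = g(1.510000) = 1.748377
x_2 = g(1.748377) = 1.732127
x_3 = g(1.732127) = 1.732051
x_4 = g(1.732051) = 1.732051
x_5 = g(1.732051) = 1.732051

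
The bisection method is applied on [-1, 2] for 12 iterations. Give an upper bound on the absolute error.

Bisection error bound: |error| ≤ (b-a)/2^n
|error| ≤ (2 - (-1))/2^12 = 3/2^12
|error| ≤ 0.0007324219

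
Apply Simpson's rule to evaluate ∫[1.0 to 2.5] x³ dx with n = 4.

f(x) = x³
a = 1.0, b = 2.5, n = 4
h = (b - a)/n = 0.375000

Simpson's rule: (h/3)[f(x₀) + 4f(x₁) + 2f(x₂) + ... + f(xₙ)]

x_0 = 1.0000, f(x_0) = 1.000000, coefficient = 1
x_1 = 1.3750, f(x_1) = 2.599609, coefficient = 4
x_2 = 1.7500, f(x_2) = 5.359375, coefficient = 2
x_3 = 2.1250, f(x_3) = 9.595703, coefficient = 4
x_4 = 2.5000, f(x_4) = 15.625000, coefficient = 1

I ≈ (0.375000/3) × 76.125000 = 9.515625
Exact value: 9.515625
Error: 0.000000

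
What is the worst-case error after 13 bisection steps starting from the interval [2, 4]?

Bisection error bound: |error| ≤ (b-a)/2^n
|error| ≤ (4 - 2)/2^13 = 2/2^13
|error| ≤ 0.0002441406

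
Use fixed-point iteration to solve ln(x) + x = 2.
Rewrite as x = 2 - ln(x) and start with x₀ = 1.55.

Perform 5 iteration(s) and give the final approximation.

Equation: ln(x) + x = 2
Fixed-point form: x = 2 - ln(x)
x₀ = 1.55

x_1 = g(1.550000) = 1.561745
x_2 = g(1.561745) = 1.554196
x_3 = g(1.554196) = 1.559042
x_4 = g(1.559042) = 1.555929
x_5 = g(1.555929) = 1.557927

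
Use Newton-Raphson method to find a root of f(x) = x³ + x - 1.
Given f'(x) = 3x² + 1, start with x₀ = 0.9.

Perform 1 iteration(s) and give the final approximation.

f(x) = x³ + x - 1
f'(x) = 3x² + 1
x₀ = 0.9

Newton-Raphson formula: x_{n+1} = x_n - f(x_n)/f'(x_n)

Iteration 1:
  f(0.900000) = 0.629000
  f'(0.900000) = 3.430000
  x_1 = 0.900000 - 0.629000/3.430000 = 0.716618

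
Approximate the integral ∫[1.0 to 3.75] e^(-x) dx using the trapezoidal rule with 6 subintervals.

f(x) = e^(-x)
a = 1.0, b = 3.75, n = 6
h = (b - a)/n = 0.458333

Trapezoidal rule: (h/2)[f(x₀) + 2f(x₁) + 2f(x₂) + ... + f(xₙ)]

x_0 = 1.0000, f(x_0) = 0.367879, coefficient = 1
x_1 = 1.4583, f(x_1) = 0.232624, coefficient = 2
x_2 = 1.9167, f(x_2) = 0.147096, coefficient = 2
x_3 = 2.3750, f(x_3) = 0.093014, coefficient = 2
x_4 = 2.8333, f(x_4) = 0.058816, coefficient = 2
x_5 = 3.2917, f(x_5) = 0.037192, coefficient = 2
x_6 = 3.7500, f(x_6) = 0.023518, coefficient = 1

I ≈ (0.458333/2) × 1.528883 = 0.350369
Exact value: 0.344362
Error: 0.006007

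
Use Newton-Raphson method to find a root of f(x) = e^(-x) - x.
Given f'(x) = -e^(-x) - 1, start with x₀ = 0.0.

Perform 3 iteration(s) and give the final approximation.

f(x) = e^(-x) - x
f'(x) = -e^(-x) - 1
x₀ = 0.0

Newton-Raphson formula: x_{n+1} = x_n - f(x_n)/f'(x_n)

Iteration 1:
  f(0.000000) = 1.000000
  f'(0.000000) = -2.000000
  x_1 = 0.000000 - 1.000000/(-2.000000) = 0.500000
Iteration 2:
  f(0.500000) = 0.106531
  f'(0.500000) = -1.606531
  x_2 = 0.500000 - 0.106531/(-1.606531) = 0.566311
Iteration 3:
  f(0.566311) = 0.001305
  f'(0.566311) = -1.567616
  x_3 = 0.566311 - 0.001305/(-1.567616) = 0.567143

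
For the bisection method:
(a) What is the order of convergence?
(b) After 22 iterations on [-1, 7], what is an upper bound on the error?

(a) Bisection has linear (order 1) convergence; the error is halved each step.

(b) Error bound = (b-a)/2^n = (7 - (-1))/2^{22}
    = 8/2^{22}

(a) 1 (linear); (b) error ≤ 1.91e-06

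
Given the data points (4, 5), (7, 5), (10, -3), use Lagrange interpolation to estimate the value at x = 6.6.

Lagrange interpolation formula:
P(x) = Σ yᵢ × Lᵢ(x)
where Lᵢ(x) = Π_{j≠i} (x - xⱼ)/(xᵢ - xⱼ)

L_0(6.6) = (6.6 - 7)/(4 - 7) × (6.6 - 10)/(4 - 10) = 0.075556
L_1(6.6) = (6.6 - 4)/(7 - 4) × (6.6 - 10)/(7 - 10) = 0.982222
L_2(6.6) = (6.6 - 4)/(10 - 4) × (6.6 - 7)/(10 - 7) = -0.057778

P(6.6) = 5×L_0(6.6) + 5×L_1(6.6) + (-3)×L_2(6.6)
P(6.6) = 5.462222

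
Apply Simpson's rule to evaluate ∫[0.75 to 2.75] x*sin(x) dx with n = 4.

f(x) = x*sin(x)
a = 0.75, b = 2.75, n = 4
h = (b - a)/n = 0.500000

Simpson's rule: (h/3)[f(x₀) + 4f(x₁) + 2f(x₂) + ... + f(xₙ)]

x_0 = 0.7500, f(x_0) = 0.511229, coefficient = 1
x_1 = 1.2500, f(x_1) = 1.186231, coefficient = 4
x_2 = 1.7500, f(x_2) = 1.721975, coefficient = 2
x_3 = 2.2500, f(x_3) = 1.750665, coefficient = 4
x_4 = 2.7500, f(x_4) = 1.049568, coefficient = 1

I ≈ (0.500000/3) × 16.752329 = 2.792055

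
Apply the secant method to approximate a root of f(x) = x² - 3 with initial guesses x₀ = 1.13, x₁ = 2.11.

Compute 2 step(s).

f(x) = x² - 3
x₀ = 1.13, x₁ = 2.11

Secant formula: x_{n+1} = x_n - f(x_n)(x_n - x_{n-1})/(f(x_n) - f(x_{n-1}))

Iteration 1:
  f(1.130000) = -1.723100
  f(2.110000) = 1.452100
  x_2 = 2.110000 - 1.452100×(2.110000 - 1.130000)/(1.452100 - (-1.723100))
       = 1.661821
Iteration 2:
  f(2.110000) = 1.452100
  f(1.661821) = -0.238351
  x_3 = 1.661821 - (-0.238351)×(1.661821 - 2.110000)/(-0.238351 - 1.452100)
       = 1.725014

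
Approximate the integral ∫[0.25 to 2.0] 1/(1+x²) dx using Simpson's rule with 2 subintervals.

f(x) = 1/(1+x²)
a = 0.25, b = 2.0, n = 2
h = (b - a)/n = 0.875000

Simpson's rule: (h/3)[f(x₀) + 4f(x₁) + 2f(x₂) + ... + f(xₙ)]

x_0 = 0.2500, f(x_0) = 0.941176, coefficient = 1
x_1 = 1.1250, f(x_1) = 0.441379, coefficient = 4
x_2 = 2.0000, f(x_2) = 0.200000, coefficient = 1

I ≈ (0.875000/3) × 2.906694 = 0.847786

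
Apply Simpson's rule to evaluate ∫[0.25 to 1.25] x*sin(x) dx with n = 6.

f(x) = x*sin(x)
a = 0.25, b = 1.25, n = 6
h = (b - a)/n = 0.166667

Simpson's rule: (h/3)[f(x₀) + 4f(x₁) + 2f(x₂) + ... + f(xₙ)]

x_0 = 0.2500, f(x_0) = 0.061851, coefficient = 1
x_1 = 0.4167, f(x_1) = 0.168631, coefficient = 4
x_2 = 0.5833, f(x_2) = 0.321305, coefficient = 2
x_3 = 0.7500, f(x_3) = 0.511229, coefficient = 4
x_4 = 0.9167, f(x_4) = 0.727446, coefficient = 2
x_5 = 1.0833, f(x_5) = 0.957151, coefficient = 4
x_6 = 1.2500, f(x_6) = 1.186231, coefficient = 1

I ≈ (0.166667/3) × 9.893630 = 0.549646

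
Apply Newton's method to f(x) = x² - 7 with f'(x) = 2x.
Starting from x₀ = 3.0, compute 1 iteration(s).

f(x) = x² - 7
f'(x) = 2x
x₀ = 3.0

Newton-Raphson formula: x_{n+1} = x_n - f(x_n)/f'(x_n)

Iteration 1:
  f(3.000000) = 2.000000
  f'(3.000000) = 6.000000
  x_1 = 3.000000 - 2.000000/6.000000 = 2.666667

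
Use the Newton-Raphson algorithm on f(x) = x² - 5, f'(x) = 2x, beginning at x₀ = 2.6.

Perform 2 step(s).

f(x) = x² - 5
f'(x) = 2x
x₀ = 2.6

Newton-Raphson formula: x_{n+1} = x_n - f(x_n)/f'(x_n)

Iteration 1:
  f(2.600000) = 1.760000
  f'(2.600000) = 5.200000
  x_1 = 2.600000 - 1.760000/5.200000 = 2.261538
Iteration 2:
  f(2.261538) = 0.114556
  f'(2.261538) = 4.523077
  x_2 = 2.261538 - 0.114556/4.523077 = 2.236211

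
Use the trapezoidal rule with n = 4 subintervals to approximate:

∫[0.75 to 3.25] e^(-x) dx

f(x) = e^(-x)
a = 0.75, b = 3.25, n = 4
h = (b - a)/n = 0.625000

Trapezoidal rule: (h/2)[f(x₀) + 2f(x₁) + 2f(x₂) + ... + f(xₙ)]

x_0 = 0.7500, f(x_0) = 0.472367, coefficient = 1
x_1 = 1.3750, f(x_1) = 0.252840, coefficient = 2
x_2 = 2.0000, f(x_2) = 0.135335, coefficient = 2
x_3 = 2.6250, f(x_3) = 0.072440, coefficient = 2
x_4 = 3.2500, f(x_4) = 0.038774, coefficient = 1

I ≈ (0.625000/2) × 1.432370 = 0.447616
Exact value: 0.433592
Error: 0.014023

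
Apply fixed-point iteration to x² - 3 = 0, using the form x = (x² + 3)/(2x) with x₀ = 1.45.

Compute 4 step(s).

Equation: x² - 3 = 0
Fixed-point form: x = (x² + 3)/(2x)
x₀ = 1.45

x_1 = g(1.450000) = 1.759483
x_2 = g(1.759483) = 1.732265
x_3 = g(1.732265) = 1.732051
x_4 = g(1.732051) = 1.732051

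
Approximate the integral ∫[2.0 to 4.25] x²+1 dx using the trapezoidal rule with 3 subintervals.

f(x) = x²+1
a = 2.0, b = 4.25, n = 3
h = (b - a)/n = 0.750000

Trapezoidal rule: (h/2)[f(x₀) + 2f(x₁) + 2f(x₂) + ... + f(xₙ)]

x_0 = 2.0000, f(x_0) = 5.000000, coefficient = 1
x_1 = 2.7500, f(x_1) = 8.562500, coefficient = 2
x_2 = 3.5000, f(x_2) = 13.250000, coefficient = 2
x_3 = 4.2500, f(x_3) = 19.062500, coefficient = 1

I ≈ (0.750000/2) × 67.687500 = 25.382812
Exact value: 25.171875
Error: 0.210938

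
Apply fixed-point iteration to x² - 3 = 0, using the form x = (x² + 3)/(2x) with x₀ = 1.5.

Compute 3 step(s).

Equation: x² - 3 = 0
Fixed-point form: x = (x² + 3)/(2x)
x₀ = 1.5

x_1 = g(1.500000) = 1.750000
x_2 = g(1.750000) = 1.732143
x_3 = g(1.732143) = 1.732051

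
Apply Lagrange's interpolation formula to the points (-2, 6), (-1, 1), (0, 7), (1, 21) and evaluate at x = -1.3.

Lagrange interpolation formula:
P(x) = Σ yᵢ × Lᵢ(x)
where Lᵢ(x) = Π_{j≠i} (x - xⱼ)/(xᵢ - xⱼ)

L_0(-1.3) = (-1.3 - (-1))/(-2 - (-1)) × (-1.3 - 0)/(-2 - 0) × (-1.3 - 1)/(-2 - 1) = 0.149500
L_1(-1.3) = (-1.3 - (-2))/(-1 - (-2)) × (-1.3 - 0)/(-1 - 0) × (-1.3 - 1)/(-1 - 1) = 1.046500
L_2(-1.3) = (-1.3 - (-2))/(0 - (-2)) × (-1.3 - (-1))/(0 - (-1)) × (-1.3 - 1)/(0 - 1) = -0.241500
L_3(-1.3) = (-1.3 - (-2))/(1 - (-2)) × (-1.3 - (-1))/(1 - (-1)) × (-1.3 - 0)/(1 - 0) = 0.045500

P(-1.3) = 6×L_0(-1.3) + 1×L_1(-1.3) + 7×L_2(-1.3) + 21×L_3(-1.3)
P(-1.3) = 1.208500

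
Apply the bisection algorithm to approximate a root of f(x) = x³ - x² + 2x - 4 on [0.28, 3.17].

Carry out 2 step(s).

f(x) = x³ - x² + 2x - 4
Initial interval: [0.28, 3.17]

Iteration 1:
  c_1 = (0.280000 + 3.170000)/2 = 1.725000
  f(c_1) = f(1.725000) = 1.607328
  f(a) × f(c) < 0, new interval: [0.280000, 1.725000]
Iteration 2:
  c_2 = (0.280000 + 1.725000)/2 = 1.002500
  f(c_2) = f(1.002500) = -1.992487
  f(a) × f(c) ≥ 0, new interval: [1.002500, 1.725000]

After 2 iteration(s), the approximation is c_2 = 1.002500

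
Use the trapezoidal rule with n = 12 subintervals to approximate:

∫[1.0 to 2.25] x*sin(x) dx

f(x) = x*sin(x)
a = 1.0, b = 2.25, n = 12
h = (b - a)/n = 0.104167

Trapezoidal rule: (h/2)[f(x₀) + 2f(x₁) + 2f(x₂) + ... + f(xₙ)]

x_0 = 1.0000, f(x_0) = 0.841471, coefficient = 1
x_1 = 1.1042, f(x_1) = 0.986120, coefficient = 2
x_2 = 1.2083, f(x_2) = 1.129823, coefficient = 2
x_3 = 1.3125, f(x_3) = 1.268960, coefficient = 2
x_4 = 1.4167, f(x_4) = 1.399873, coefficient = 2
x_5 = 1.5208, f(x_5) = 1.518935, coefficient = 2
x_6 = 1.6250, f(x_6) = 1.622613, coefficient = 2
x_7 = 1.7292, f(x_7) = 1.707527, coefficient = 2
x_8 = 1.8333, f(x_8) = 1.770514, coefficient = 2
x_9 = 1.9375, f(x_9) = 1.808684, coefficient = 2
x_10 = 2.0417, f(x_10) = 1.819480, coefficient = 2
x_11 = 2.1458, f(x_11) = 1.800724, coefficient = 2
x_12 = 2.2500, f(x_12) = 1.750665, coefficient = 1

I ≈ (0.104167/2) × 36.258642 = 1.888471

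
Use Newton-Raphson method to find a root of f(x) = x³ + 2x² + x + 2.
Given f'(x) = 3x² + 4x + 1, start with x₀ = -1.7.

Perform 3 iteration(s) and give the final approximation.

f(x) = x³ + 2x² + x + 2
f'(x) = 3x² + 4x + 1
x₀ = -1.7

Newton-Raphson formula: x_{n+1} = x_n - f(x_n)/f'(x_n)

Iteration 1:
  f(-1.700000) = 1.167000
  f'(-1.700000) = 2.870000
  x_1 = -1.700000 - 1.167000/2.870000 = -2.106620
Iteration 2:
  f(-2.106620) = -0.579785
  f'(-2.106620) = 5.887065
  x_2 = -2.106620 - (-0.579785)/5.887065 = -2.008136
Iteration 3:
  f(-2.008136) = -0.040944
  f'(-2.008136) = 5.065284
  x_3 = -2.008136 - (-0.040944)/5.065284 = -2.000052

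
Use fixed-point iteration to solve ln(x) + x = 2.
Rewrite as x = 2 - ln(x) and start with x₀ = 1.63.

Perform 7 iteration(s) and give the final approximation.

Equation: ln(x) + x = 2
Fixed-point form: x = 2 - ln(x)
x₀ = 1.63

x_1 = g(1.630000) = 1.511420
x_2 = g(1.511420) = 1.586950
x_3 = g(1.586950) = 1.538186
x_4 = g(1.538186) = 1.569396
x_5 = g(1.569396) = 1.549309
x_6 = g(1.549309) = 1.562191
x_7 = g(1.562191) = 1.553911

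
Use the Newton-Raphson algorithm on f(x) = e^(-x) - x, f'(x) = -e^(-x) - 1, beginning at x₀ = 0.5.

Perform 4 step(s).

f(x) = e^(-x) - x
f'(x) = -e^(-x) - 1
x₀ = 0.5

Newton-Raphson formula: x_{n+1} = x_n - f(x_n)/f'(x_n)

Iteration 1:
  f(0.500000) = 0.106531
  f'(0.500000) = -1.606531
  x_1 = 0.500000 - 0.106531/(-1.606531) = 0.566311
Iteration 2:
  f(0.566311) = 0.001305
  f'(0.566311) = -1.567616
  x_2 = 0.566311 - 0.001305/(-1.567616) = 0.567143
Iteration 3:
  f(0.567143) = 0.000000
  f'(0.567143) = -1.567143
  x_3 = 0.567143 - 0.000000/(-1.567143) = 0.567143
Iteration 4:
  f(0.567143) = 0.000000
  f'(0.567143) = -1.567143
  x_4 = 0.567143 - 0.000000/(-1.567143) = 0.567143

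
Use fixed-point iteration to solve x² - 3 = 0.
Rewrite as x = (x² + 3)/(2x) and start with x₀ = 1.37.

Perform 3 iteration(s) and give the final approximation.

Equation: x² - 3 = 0
Fixed-point form: x = (x² + 3)/(2x)
x₀ = 1.37

x_1 = g(1.370000) = 1.779891
x_2 = g(1.779891) = 1.732694
x_3 = g(1.732694) = 1.732051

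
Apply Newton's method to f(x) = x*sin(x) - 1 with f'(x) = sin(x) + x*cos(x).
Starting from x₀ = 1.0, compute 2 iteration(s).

f(x) = x*sin(x) - 1
f'(x) = sin(x) + x*cos(x)
x₀ = 1.0

Newton-Raphson formula: x_{n+1} = x_n - f(x_n)/f'(x_n)

Iteration 1:
  f(1.000000) = -0.158529
  f'(1.000000) = 1.381773
  x_1 = 1.000000 - (-0.158529)/1.381773 = 1.114729
Iteration 2:
  f(1.114729) = 0.000794
  f'(1.114729) = 1.388741
  x_2 = 1.114729 - 0.000794/1.388741 = 1.114157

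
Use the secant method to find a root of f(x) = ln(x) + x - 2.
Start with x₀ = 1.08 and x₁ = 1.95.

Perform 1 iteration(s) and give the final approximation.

f(x) = ln(x) + x - 2
x₀ = 1.08, x₁ = 1.95

Secant formula: x_{n+1} = x_n - f(x_n)(x_n - x_{n-1})/(f(x_n) - f(x_{n-1}))

Iteration 1:
  f(1.080000) = -0.843039
  f(1.950000) = 0.617829
  x_2 = 1.950000 - 0.617829×(1.950000 - 1.080000)/(0.617829 - (-0.843039))
       = 1.582060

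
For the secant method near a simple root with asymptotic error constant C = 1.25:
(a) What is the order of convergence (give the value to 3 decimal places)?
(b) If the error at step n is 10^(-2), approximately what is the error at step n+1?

(a) Secant method has superlinear convergence with order φ = (1+√5)/2 ≈ 1.618.
    This means |e_{n+1}| ≈ C|e_n|^1.618.

(b) With |e_n| = 10^(-2) and C = 1.25:
    |e_{n+1}| ≈ 1.25 × (10^(-2))^1.618 = 1.25 × 10^(-3.24)

(a) ≈ 1.618 (golden ratio); (b) |e_{n+1}| ≈ 7.258e-04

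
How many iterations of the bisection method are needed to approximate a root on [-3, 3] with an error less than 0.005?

We need (b-a)/2^n ≤ 0.005
(3 - (-3))/2^n ≤ 0.005
6/2^n ≤ 0.005
2^n ≥ 1200
n ≥ log₂(1200) = 10.23
n ≥ 11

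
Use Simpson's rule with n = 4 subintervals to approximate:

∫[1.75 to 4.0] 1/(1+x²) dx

f(x) = 1/(1+x²)
a = 1.75, b = 4.0, n = 4
h = (b - a)/n = 0.562500

Simpson's rule: (h/3)[f(x₀) + 4f(x₁) + 2f(x₂) + ... + f(xₙ)]

x_0 = 1.7500, f(x_0) = 0.246154, coefficient = 1
x_1 = 2.3125, f(x_1) = 0.157538, coefficient = 4
x_2 = 2.8750, f(x_2) = 0.107926, coefficient = 2
x_3 = 3.4375, f(x_3) = 0.078025, coefficient = 4
x_4 = 4.0000, f(x_4) = 0.058824, coefficient = 1

I ≈ (0.562500/3) × 1.463083 = 0.274328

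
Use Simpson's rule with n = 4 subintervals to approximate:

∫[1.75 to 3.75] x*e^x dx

f(x) = x*e^x
a = 1.75, b = 3.75, n = 4
h = (b - a)/n = 0.500000

Simpson's rule: (h/3)[f(x₀) + 4f(x₁) + 2f(x₂) + ... + f(xₙ)]

x_0 = 1.7500, f(x_0) = 10.070555, coefficient = 1
x_1 = 2.2500, f(x_1) = 21.347406, coefficient = 4
x_2 = 2.7500, f(x_2) = 43.017238, coefficient = 2
x_3 = 3.2500, f(x_3) = 83.818605, coefficient = 4
x_4 = 3.7500, f(x_4) = 159.454058, coefficient = 1

I ≈ (0.500000/3) × 676.223129 = 112.703855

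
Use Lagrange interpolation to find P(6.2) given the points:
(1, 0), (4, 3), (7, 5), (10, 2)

Lagrange interpolation formula:
P(x) = Σ yᵢ × Lᵢ(x)
where Lᵢ(x) = Π_{j≠i} (x - xⱼ)/(xᵢ - xⱼ)

L_0(6.2) = (6.2 - 4)/(1 - 4) × (6.2 - 7)/(1 - 7) × (6.2 - 10)/(1 - 10) = -0.041284
L_1(6.2) = (6.2 - 1)/(4 - 1) × (6.2 - 7)/(4 - 7) × (6.2 - 10)/(4 - 10) = 0.292741
L_2(6.2) = (6.2 - 1)/(7 - 1) × (6.2 - 4)/(7 - 4) × (6.2 - 10)/(7 - 10) = 0.805037
L_3(6.2) = (6.2 - 1)/(10 - 1) × (6.2 - 4)/(10 - 4) × (6.2 - 7)/(10 - 7) = -0.056494

P(6.2) = 0×L_0(6.2) + 3×L_1(6.2) + 5×L_2(6.2) + 2×L_3(6.2)
P(6.2) = 4.790420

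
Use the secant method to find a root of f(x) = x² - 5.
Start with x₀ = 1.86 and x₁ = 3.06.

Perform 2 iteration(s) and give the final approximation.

f(x) = x² - 5
x₀ = 1.86, x₁ = 3.06

Secant formula: x_{n+1} = x_n - f(x_n)(x_n - x_{n-1})/(f(x_n) - f(x_{n-1}))

Iteration 1:
  f(1.860000) = -1.540400
  f(3.060000) = 4.363600
  x_2 = 3.060000 - 4.363600×(3.060000 - 1.860000)/(4.363600 - (-1.540400))
       = 2.173089
Iteration 2:
  f(3.060000) = 4.363600
  f(2.173089) = -0.277682
  x_3 = 2.173089 - (-0.277682)×(2.173089 - 3.060000)/(-0.277682 - 4.363600)
       = 2.226152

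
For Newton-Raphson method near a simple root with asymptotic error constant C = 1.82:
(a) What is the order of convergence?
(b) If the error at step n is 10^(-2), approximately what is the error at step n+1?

(a) Newton-Raphson has quadratic (order 2) convergence near simple roots.
    This means |e_{n+1}| ≈ C|e_n|².

(b) With |e_n| = 10^(-2) and C = 1.82:
    |e_{n+1}| ≈ 1.82 × (10^(-2))² = 1.82 × 10^(-4)

(a) 2 (quadratic); (b) |e_{n+1}| ≈ 1.820e-04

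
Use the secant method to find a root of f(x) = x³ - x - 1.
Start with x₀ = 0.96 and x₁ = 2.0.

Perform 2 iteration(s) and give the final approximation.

f(x) = x³ - x - 1
x₀ = 0.96, x₁ = 2.0

Secant formula: x_{n+1} = x_n - f(x_n)(x_n - x_{n-1})/(f(x_n) - f(x_{n-1}))

Iteration 1:
  f(0.960000) = -1.075264
  f(2.000000) = 5.000000
  x_2 = 2.000000 - 5.000000×(2.000000 - 0.960000)/(5.000000 - (-1.075264))
       = 1.144070
Iteration 2:
  f(2.000000) = 5.000000
  f(1.144070) = -0.646601
  x_3 = 1.144070 - (-0.646601)×(1.144070 - 2.000000)/(-0.646601 - 5.000000)
       = 1.242084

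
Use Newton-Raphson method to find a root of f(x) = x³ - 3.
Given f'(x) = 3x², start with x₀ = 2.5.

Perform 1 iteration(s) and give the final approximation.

f(x) = x³ - 3
f'(x) = 3x²
x₀ = 2.5

Newton-Raphson formula: x_{n+1} = x_n - f(x_n)/f'(x_n)

Iteration 1:
  f(2.500000) = 12.625000
  f'(2.500000) = 18.750000
  x_1 = 2.500000 - 12.625000/18.750000 = 1.826667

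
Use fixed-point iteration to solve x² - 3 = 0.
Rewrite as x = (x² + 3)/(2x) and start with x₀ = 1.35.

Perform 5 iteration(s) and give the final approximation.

Equation: x² - 3 = 0
Fixed-point form: x = (x² + 3)/(2x)
x₀ = 1.35

x_1 = g(1.350000) = 1.786111
x_2 = g(1.786111) = 1.732869
x_3 = g(1.732869) = 1.732051
x_4 = g(1.732051) = 1.732051
x_5 = g(1.732051) = 1.732051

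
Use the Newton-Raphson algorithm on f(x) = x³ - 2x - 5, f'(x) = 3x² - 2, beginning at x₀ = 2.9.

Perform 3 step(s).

f(x) = x³ - 2x - 5
f'(x) = 3x² - 2
x₀ = 2.9

Newton-Raphson formula: x_{n+1} = x_n - f(x_n)/f'(x_n)

Iteration 1:
  f(2.900000) = 13.589000
  f'(2.900000) = 23.230000
  x_1 = 2.900000 - 13.589000/23.230000 = 2.315024
Iteration 2:
  f(2.315024) = 2.776939
  f'(2.315024) = 14.078004
  x_2 = 2.315024 - 2.776939/14.078004 = 2.117770
Iteration 3:
  f(2.117770) = 0.262551
  f'(2.117770) = 11.454848
  x_3 = 2.117770 - 0.262551/11.454848 = 2.094849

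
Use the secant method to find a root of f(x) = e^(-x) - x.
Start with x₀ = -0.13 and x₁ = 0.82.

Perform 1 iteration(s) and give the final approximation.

f(x) = e^(-x) - x
x₀ = -0.13, x₁ = 0.82

Secant formula: x_{n+1} = x_n - f(x_n)(x_n - x_{n-1})/(f(x_n) - f(x_{n-1}))

Iteration 1:
  f(-0.130000) = 1.268828
  f(0.820000) = -0.379568
  x_2 = 0.820000 - (-0.379568)×(0.820000 - (-0.130000))/(-0.379568 - 1.268828)
       = 0.601248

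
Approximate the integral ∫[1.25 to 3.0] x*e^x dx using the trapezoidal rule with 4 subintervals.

f(x) = x*e^x
a = 1.25, b = 3.0, n = 4
h = (b - a)/n = 0.437500

Trapezoidal rule: (h/2)[f(x₀) + 2f(x₁) + 2f(x₂) + ... + f(xₙ)]

x_0 = 1.2500, f(x_0) = 4.362929, coefficient = 1
x_1 = 1.6875, f(x_1) = 9.122539, coefficient = 2
x_2 = 2.1250, f(x_2) = 17.792407, coefficient = 2
x_3 = 2.5625, f(x_3) = 33.231006, coefficient = 2
x_4 = 3.0000, f(x_4) = 60.256611, coefficient = 1

I ≈ (0.437500/2) × 184.911443 = 40.449378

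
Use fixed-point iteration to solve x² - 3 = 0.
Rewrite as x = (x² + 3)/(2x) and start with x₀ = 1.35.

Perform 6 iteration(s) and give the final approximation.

Equation: x² - 3 = 0
Fixed-point form: x = (x² + 3)/(2x)
x₀ = 1.35

x_1 = g(1.350000) = 1.786111
x_2 = g(1.786111) = 1.732869
x_3 = g(1.732869) = 1.732051
x_4 = g(1.732051) = 1.732051
x_5 = g(1.732051) = 1.732051
x_6 = g(1.732051) = 1.732051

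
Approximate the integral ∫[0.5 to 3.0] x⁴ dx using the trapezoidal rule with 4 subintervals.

f(x) = x⁴
a = 0.5, b = 3.0, n = 4
h = (b - a)/n = 0.625000

Trapezoidal rule: (h/2)[f(x₀) + 2f(x₁) + 2f(x₂) + ... + f(xₙ)]

x_0 = 0.5000, f(x_0) = 0.062500, coefficient = 1
x_1 = 1.1250, f(x_1) = 1.601807, coefficient = 2
x_2 = 1.7500, f(x_2) = 9.378906, coefficient = 2
x_3 = 2.3750, f(x_3) = 31.816650, coefficient = 2
x_4 = 3.0000, f(x_4) = 81.000000, coefficient = 1

I ≈ (0.625000/2) × 166.657227 = 52.080383
Exact value: 48.593750
Error: 3.486633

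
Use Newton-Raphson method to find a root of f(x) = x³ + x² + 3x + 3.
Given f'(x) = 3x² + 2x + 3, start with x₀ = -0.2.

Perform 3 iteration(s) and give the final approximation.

f(x) = x³ + x² + 3x + 3
f'(x) = 3x² + 2x + 3
x₀ = -0.2

Newton-Raphson formula: x_{n+1} = x_n - f(x_n)/f'(x_n)

Iteration 1:
  f(-0.200000) = 2.432000
  f'(-0.200000) = 2.720000
  x_1 = -0.200000 - 2.432000/2.720000 = -1.094118
Iteration 2:
  f(-1.094118) = -0.395021
  f'(-1.094118) = 4.403045
  x_2 = -1.094118 - (-0.395021)/4.403045 = -1.004402
Iteration 3:
  f(-1.004402) = -0.017648
  f'(-1.004402) = 4.017667
  x_3 = -1.004402 - (-0.017648)/4.017667 = -1.000010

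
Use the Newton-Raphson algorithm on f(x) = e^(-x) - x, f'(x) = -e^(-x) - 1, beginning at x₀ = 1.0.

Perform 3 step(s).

f(x) = e^(-x) - x
f'(x) = -e^(-x) - 1
x₀ = 1.0

Newton-Raphson formula: x_{n+1} = x_n - f(x_n)/f'(x_n)

Iteration 1:
  f(1.000000) = -0.632121
  f'(1.000000) = -1.367879
  x_1 = 1.000000 - (-0.632121)/(-1.367879) = 0.537883
Iteration 2:
  f(0.537883) = 0.046100
  f'(0.537883) = -1.583983
  x_2 = 0.537883 - 0.046100/(-1.583983) = 0.566987
Iteration 3:
  f(0.566987) = 0.000245
  f'(0.566987) = -1.567232
  x_3 = 0.566987 - 0.000245/(-1.567232) = 0.567143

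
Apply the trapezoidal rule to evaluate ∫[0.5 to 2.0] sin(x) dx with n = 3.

f(x) = sin(x)
a = 0.5, b = 2.0, n = 3
h = (b - a)/n = 0.500000

Trapezoidal rule: (h/2)[f(x₀) + 2f(x₁) + 2f(x₂) + ... + f(xₙ)]

x_0 = 0.5000, f(x_0) = 0.479426, coefficient = 1
x_1 = 1.0000, f(x_1) = 0.841471, coefficient = 2
x_2 = 1.5000, f(x_2) = 0.997495, coefficient = 2
x_3 = 2.0000, f(x_3) = 0.909297, coefficient = 1

I ≈ (0.500000/2) × 5.066655 = 1.266664
Exact value: 1.293729
Error: 0.027066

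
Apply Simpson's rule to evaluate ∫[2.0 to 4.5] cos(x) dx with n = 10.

f(x) = cos(x)
a = 2.0, b = 4.5, n = 10
h = (b - a)/n = 0.250000

Simpson's rule: (h/3)[f(x₀) + 4f(x₁) + 2f(x₂) + ... + f(xₙ)]

x_0 = 2.0000, f(x_0) = -0.416147, coefficient = 1
x_1 = 2.2500, f(x_1) = -0.628174, coefficient = 4
x_2 = 2.5000, f(x_2) = -0.801144, coefficient = 2
x_3 = 2.7500, f(x_3) = -0.924302, coefficient = 4
x_4 = 3.0000, f(x_4) = -0.989992, coefficient = 2
x_5 = 3.2500, f(x_5) = -0.994130, coefficient = 4
x_6 = 3.5000, f(x_6) = -0.936457, coefficient = 2
x_7 = 3.7500, f(x_7) = -0.820559, coefficient = 4
x_8 = 4.0000, f(x_8) = -0.653644, coefficient = 2
x_9 = 4.2500, f(x_9) = -0.446087, coefficient = 4
x_10 = 4.5000, f(x_10) = -0.210796, coefficient = 1

I ≈ (0.250000/3) × -22.642426 = -1.886869
Exact value: -1.886828
Error: 0.000041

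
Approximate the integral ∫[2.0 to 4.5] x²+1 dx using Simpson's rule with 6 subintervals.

f(x) = x²+1
a = 2.0, b = 4.5, n = 6
h = (b - a)/n = 0.416667

Simpson's rule: (h/3)[f(x₀) + 4f(x₁) + 2f(x₂) + ... + f(xₙ)]

x_0 = 2.0000, f(x_0) = 5.000000, coefficient = 1
x_1 = 2.4167, f(x_1) = 6.840278, coefficient = 4
x_2 = 2.8333, f(x_2) = 9.027778, coefficient = 2
x_3 = 3.2500, f(x_3) = 11.562500, coefficient = 4
x_4 = 3.6667, f(x_4) = 14.444444, coefficient = 2
x_5 = 4.0833, f(x_5) = 17.673611, coefficient = 4
x_6 = 4.5000, f(x_6) = 21.250000, coefficient = 1

I ≈ (0.416667/3) × 217.500000 = 30.208333
Exact value: 30.208333
Error: 0.000000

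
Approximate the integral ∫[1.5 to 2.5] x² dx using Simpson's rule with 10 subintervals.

f(x) = x²
a = 1.5, b = 2.5, n = 10
h = (b - a)/n = 0.100000

Simpson's rule: (h/3)[f(x₀) + 4f(x₁) + 2f(x₂) + ... + f(xₙ)]

x_0 = 1.5000, f(x_0) = 2.250000, coefficient = 1
x_1 = 1.6000, f(x_1) = 2.560000, coefficient = 4
x_2 = 1.7000, f(x_2) = 2.890000, coefficient = 2
x_3 = 1.8000, f(x_3) = 3.240000, coefficient = 4
x_4 = 1.9000, f(x_4) = 3.610000, coefficient = 2
x_5 = 2.0000, f(x_5) = 4.000000, coefficient = 4
x_6 = 2.1000, f(x_6) = 4.410000, coefficient = 2
x_7 = 2.2000, f(x_7) = 4.840000, coefficient = 4
x_8 = 2.3000, f(x_8) = 5.290000, coefficient = 2
x_9 = 2.4000, f(x_9) = 5.760000, coefficient = 4
x_10 = 2.5000, f(x_10) = 6.250000, coefficient = 1

I ≈ (0.100000/3) × 122.500000 = 4.083333
Exact value: 4.083333
Error: 0.000000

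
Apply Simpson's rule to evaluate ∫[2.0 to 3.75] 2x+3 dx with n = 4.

f(x) = 2x+3
a = 2.0, b = 3.75, n = 4
h = (b - a)/n = 0.437500

Simpson's rule: (h/3)[f(x₀) + 4f(x₁) + 2f(x₂) + ... + f(xₙ)]

x_0 = 2.0000, f(x_0) = 7.000000, coefficient = 1
x_1 = 2.4375, f(x_1) = 7.875000, coefficient = 4
x_2 = 2.8750, f(x_2) = 8.750000, coefficient = 2
x_3 = 3.3125, f(x_3) = 9.625000, coefficient = 4
x_4 = 3.7500, f(x_4) = 10.500000, coefficient = 1

I ≈ (0.437500/3) × 105.000000 = 15.312500
Exact value: 15.312500
Error: 0.000000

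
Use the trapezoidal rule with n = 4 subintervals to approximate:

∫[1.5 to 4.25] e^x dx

f(x) = e^x
a = 1.5, b = 4.25, n = 4
h = (b - a)/n = 0.687500

Trapezoidal rule: (h/2)[f(x₀) + 2f(x₁) + 2f(x₂) + ... + f(xₙ)]

x_0 = 1.5000, f(x_0) = 4.481689, coefficient = 1
x_1 = 2.1875, f(x_1) = 8.912903, coefficient = 2
x_2 = 2.8750, f(x_2) = 17.725424, coefficient = 2
x_3 = 3.5625, f(x_3) = 35.251215, coefficient = 2
x_4 = 4.2500, f(x_4) = 70.105412, coefficient = 1

I ≈ (0.687500/2) × 198.366186 = 68.188376
Exact value: 65.623723
Error: 2.564653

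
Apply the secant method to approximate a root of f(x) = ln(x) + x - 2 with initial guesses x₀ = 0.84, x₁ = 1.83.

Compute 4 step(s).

f(x) = ln(x) + x - 2
x₀ = 0.84, x₁ = 1.83

Secant formula: x_{n+1} = x_n - f(x_n)(x_n - x_{n-1})/(f(x_n) - f(x_{n-1}))

Iteration 1:
  f(0.840000) = -1.334353
  f(1.830000) = 0.434316
  x_2 = 1.830000 - 0.434316×(1.830000 - 0.840000)/(0.434316 - (-1.334353))
       = 1.586895
Iteration 2:
  f(1.830000) = 0.434316
  f(1.586895) = 0.048674
  x_3 = 1.586895 - 0.048674×(1.586895 - 1.830000)/(0.048674 - 0.434316)
       = 1.556211
Iteration 3:
  f(1.586895) = 0.048674
  f(1.556211) = -0.001535
  x_4 = 1.556211 - (-0.001535)×(1.556211 - 1.586895)/(-0.001535 - 0.048674)
       = 1.557149
Iteration 4:
  f(1.556211) = -0.001535
  f(1.557149) = 0.000006
  x_5 = 1.557149 - 0.000006×(1.557149 - 1.556211)/(0.000006 - (-0.001535))
       = 1.557146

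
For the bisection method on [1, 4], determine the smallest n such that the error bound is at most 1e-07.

We need (b-a)/2^n ≤ 1e-07
(4 - 1)/2^n ≤ 1e-07
3/2^n ≤ 1e-07
2^n ≥ 30000000
n ≥ log₂(30000000) = 24.84
n ≥ 25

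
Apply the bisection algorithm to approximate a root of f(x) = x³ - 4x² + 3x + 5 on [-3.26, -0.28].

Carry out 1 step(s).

f(x) = x³ - 4x² + 3x + 5
Initial interval: [-3.26, -0.28]

Iteration 1:
  c_1 = (-3.260000 + (-0.280000))/2 = -1.770000
  f(c_1) = f(-1.770000) = -18.386833
  f(a) × f(c) ≥ 0, new interval: [-1.770000, -0.280000]

After 1 iteration(s), the approximation is c_1 = -1.770000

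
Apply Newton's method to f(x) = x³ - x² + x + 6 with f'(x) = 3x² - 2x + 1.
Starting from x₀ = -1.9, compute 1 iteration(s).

f(x) = x³ - x² + x + 6
f'(x) = 3x² - 2x + 1
x₀ = -1.9

Newton-Raphson formula: x_{n+1} = x_n - f(x_n)/f'(x_n)

Iteration 1:
  f(-1.900000) = -6.369000
  f'(-1.900000) = 15.630000
  x_1 = -1.900000 - (-6.369000)/15.630000 = -1.492514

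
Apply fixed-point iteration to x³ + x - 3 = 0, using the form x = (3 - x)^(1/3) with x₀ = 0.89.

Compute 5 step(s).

Equation: x³ + x - 3 = 0
Fixed-point form: x = (3 - x)^(1/3)
x₀ = 0.89

x_1 = g(0.890000) = 1.282609
x_2 = g(1.282609) = 1.197539
x_3 = g(1.197539) = 1.216994
x_4 = g(1.216994) = 1.212600
x_5 = g(1.212600) = 1.213595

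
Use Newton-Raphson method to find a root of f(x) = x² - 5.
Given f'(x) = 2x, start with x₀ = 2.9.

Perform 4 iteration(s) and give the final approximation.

f(x) = x² - 5
f'(x) = 2x
x₀ = 2.9

Newton-Raphson formula: x_{n+1} = x_n - f(x_n)/f'(x_n)

Iteration 1:
  f(2.900000) = 3.410000
  f'(2.900000) = 5.800000
  x_1 = 2.900000 - 3.410000/5.800000 = 2.312069
Iteration 2:
  f(2.312069) = 0.345663
  f'(2.312069) = 4.624138
  x_2 = 2.312069 - 0.345663/4.624138 = 2.237317
Iteration 3:
  f(2.237317) = 0.005588
  f'(2.237317) = 4.474634
  x_3 = 2.237317 - 0.005588/4.474634 = 2.236068
Iteration 4:
  f(2.236068) = 0.000002
  f'(2.236068) = 4.472137
  x_4 = 2.236068 - 0.000002/4.472137 = 2.236068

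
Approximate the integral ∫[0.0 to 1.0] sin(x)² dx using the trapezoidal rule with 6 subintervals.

f(x) = sin(x)²
a = 0.0, b = 1.0, n = 6
h = (b - a)/n = 0.166667

Trapezoidal rule: (h/2)[f(x₀) + 2f(x₁) + 2f(x₂) + ... + f(xₙ)]

x_0 = 0.0000, f(x_0) = 0.000000, coefficient = 1
x_1 = 0.1667, f(x_1) = 0.027522, coefficient = 2
x_2 = 0.3333, f(x_2) = 0.107056, coefficient = 2
x_3 = 0.5000, f(x_3) = 0.229849, coefficient = 2
x_4 = 0.6667, f(x_4) = 0.382381, coefficient = 2
x_5 = 0.8333, f(x_5) = 0.547862, coefficient = 2
x_6 = 1.0000, f(x_6) = 0.708073, coefficient = 1

I ≈ (0.166667/2) × 3.297413 = 0.274784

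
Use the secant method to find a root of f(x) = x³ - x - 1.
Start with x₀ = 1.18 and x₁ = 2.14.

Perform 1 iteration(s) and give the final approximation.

f(x) = x³ - x - 1
x₀ = 1.18, x₁ = 2.14

Secant formula: x_{n+1} = x_n - f(x_n)(x_n - x_{n-1})/(f(x_n) - f(x_{n-1}))

Iteration 1:
  f(1.180000) = -0.536968
  f(2.140000) = 6.660344
  x_2 = 2.140000 - 6.660344×(2.140000 - 1.180000)/(6.660344 - (-0.536968))
       = 1.251622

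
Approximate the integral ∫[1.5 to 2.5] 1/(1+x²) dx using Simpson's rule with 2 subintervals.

f(x) = 1/(1+x²)
a = 1.5, b = 2.5, n = 2
h = (b - a)/n = 0.500000

Simpson's rule: (h/3)[f(x₀) + 4f(x₁) + 2f(x₂) + ... + f(xₙ)]

x_0 = 1.5000, f(x_0) = 0.307692, coefficient = 1
x_1 = 2.0000, f(x_1) = 0.200000, coefficient = 4
x_2 = 2.5000, f(x_2) = 0.137931, coefficient = 1

I ≈ (0.500000/3) × 1.245623 = 0.207604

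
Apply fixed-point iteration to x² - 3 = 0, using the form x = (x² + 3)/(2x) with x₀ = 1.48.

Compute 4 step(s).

Equation: x² - 3 = 0
Fixed-point form: x = (x² + 3)/(2x)
x₀ = 1.48

x_1 = g(1.480000) = 1.753514
x_2 = g(1.753514) = 1.732182
x_3 = g(1.732182) = 1.732051
x_4 = g(1.732051) = 1.732051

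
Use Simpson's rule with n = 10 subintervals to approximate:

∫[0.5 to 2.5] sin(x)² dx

f(x) = sin(x)²
a = 0.5, b = 2.5, n = 10
h = (b - a)/n = 0.200000

Simpson's rule: (h/3)[f(x₀) + 4f(x₁) + 2f(x₂) + ... + f(xₙ)]

x_0 = 0.5000, f(x_0) = 0.229849, coefficient = 1
x_1 = 0.7000, f(x_1) = 0.415016, coefficient = 4
x_2 = 0.9000, f(x_2) = 0.613601, coefficient = 2
x_3 = 1.1000, f(x_3) = 0.794251, coefficient = 4
x_4 = 1.3000, f(x_4) = 0.928444, coefficient = 2
x_5 = 1.5000, f(x_5) = 0.994996, coefficient = 4
x_6 = 1.7000, f(x_6) = 0.983399, coefficient = 2
x_7 = 1.9000, f(x_7) = 0.895484, coefficient = 4
x_8 = 2.1000, f(x_8) = 0.745130, coefficient = 2
x_9 = 2.3000, f(x_9) = 0.556076, coefficient = 4
x_10 = 2.5000, f(x_10) = 0.358169, coefficient = 1

I ≈ (0.200000/3) × 21.752461 = 1.450164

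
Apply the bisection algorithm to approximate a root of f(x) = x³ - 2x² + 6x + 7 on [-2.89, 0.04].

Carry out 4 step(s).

f(x) = x³ - 2x² + 6x + 7
Initial interval: [-2.89, 0.04]

Iteration 1:
  c_1 = (-2.890000 + 0.040000)/2 = -1.425000
  f(c_1) = f(-1.425000) = -8.504891
  f(a) × f(c) ≥ 0, new interval: [-1.425000, 0.040000]
Iteration 2:
  c_2 = (-1.425000 + 0.040000)/2 = -0.692500
  f(c_2) = f(-0.692500) = 1.553795
  f(a) × f(c) < 0, new interval: [-1.425000, -0.692500]
Iteration 3:
  c_3 = (-1.425000 + (-0.692500))/2 = -1.058750
  f(c_3) = f(-1.058750) = -2.781211
  f(a) × f(c) ≥ 0, new interval: [-1.058750, -0.692500]
Iteration 4:
  c_4 = (-1.058750 + (-0.692500))/2 = -0.875625
  f(c_4) = f(-0.875625) = -0.458547
  f(a) × f(c) ≥ 0, new interval: [-0.875625, -0.692500]

After 4 iteration(s), the approximation is c_4 = -0.875625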